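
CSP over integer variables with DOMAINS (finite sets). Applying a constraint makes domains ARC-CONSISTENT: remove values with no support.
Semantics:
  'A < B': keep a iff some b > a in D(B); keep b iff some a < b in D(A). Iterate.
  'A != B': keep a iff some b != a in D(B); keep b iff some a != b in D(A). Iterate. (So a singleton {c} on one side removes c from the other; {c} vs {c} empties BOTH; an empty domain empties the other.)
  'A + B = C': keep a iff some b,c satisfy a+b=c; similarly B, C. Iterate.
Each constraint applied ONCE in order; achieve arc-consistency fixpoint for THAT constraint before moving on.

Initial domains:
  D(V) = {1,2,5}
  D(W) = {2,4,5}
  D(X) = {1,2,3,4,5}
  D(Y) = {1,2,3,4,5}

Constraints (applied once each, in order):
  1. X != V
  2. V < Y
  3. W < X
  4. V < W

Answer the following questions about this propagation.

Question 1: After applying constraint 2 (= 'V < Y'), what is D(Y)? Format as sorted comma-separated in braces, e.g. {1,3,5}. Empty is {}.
Constraint 1 (X != V) on D(X)={1,2,3,4,5} D(V)={1,2,5}: no change
Constraint 2 (V < Y) on D(V)={1,2,5} D(Y)={1,2,3,4,5}: V {1,2,5}->{1,2}; Y {1,2,3,4,5}->{2,3,4,5}
So after constraint 2: D(Y) = {2,3,4,5}

Answer: {2,3,4,5}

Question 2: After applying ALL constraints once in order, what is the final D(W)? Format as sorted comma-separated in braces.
Constraint 1 (X != V) on D(X)={1,2,3,4,5} D(V)={1,2,5}: no change
Constraint 2 (V < Y) on D(V)={1,2,5} D(Y)={1,2,3,4,5}: V {1,2,5}->{1,2}; Y {1,2,3,4,5}->{2,3,4,5}
Constraint 3 (W < X) on D(W)={2,4,5} D(X)={1,2,3,4,5}: W {2,4,5}->{2,4}; X {1,2,3,4,5}->{3,4,5}
Constraint 4 (V < W) on D(V)={1,2} D(W)={2,4}: no change
So after all 4 constraints: D(W) = {2,4}

Answer: {2,4}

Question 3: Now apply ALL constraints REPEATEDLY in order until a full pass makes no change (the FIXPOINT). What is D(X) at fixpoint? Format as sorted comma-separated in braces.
Answer: {3,4,5}

Derivation:
pass 0 (initial): D(X)={1,2,3,4,5}
pass 1: V {1,2,5}->{1,2}; W {2,4,5}->{2,4}; X {1,2,3,4,5}->{3,4,5}; Y {1,2,3,4,5}->{2,3,4,5}
pass 2: no change
Fixpoint after 2 passes: D(X) = {3,4,5}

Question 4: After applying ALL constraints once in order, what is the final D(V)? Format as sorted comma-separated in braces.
Answer: {1,2}

Derivation:
Constraint 1 (X != V) on D(X)={1,2,3,4,5} D(V)={1,2,5}: no change
Constraint 2 (V < Y) on D(V)={1,2,5} D(Y)={1,2,3,4,5}: V {1,2,5}->{1,2}; Y {1,2,3,4,5}->{2,3,4,5}
Constraint 3 (W < X) on D(W)={2,4,5} D(X)={1,2,3,4,5}: W {2,4,5}->{2,4}; X {1,2,3,4,5}->{3,4,5}
Constraint 4 (V < W) on D(V)={1,2} D(W)={2,4}: no change
So after all 4 constraints: D(V) = {1,2}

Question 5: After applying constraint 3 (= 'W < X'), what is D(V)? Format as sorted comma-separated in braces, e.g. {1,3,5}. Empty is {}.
Answer: {1,2}

Derivation:
Constraint 1 (X != V) on D(X)={1,2,3,4,5} D(V)={1,2,5}: no change
Constraint 2 (V < Y) on D(V)={1,2,5} D(Y)={1,2,3,4,5}: V {1,2,5}->{1,2}; Y {1,2,3,4,5}->{2,3,4,5}
Constraint 3 (W < X) on D(W)={2,4,5} D(X)={1,2,3,4,5}: W {2,4,5}->{2,4}; X {1,2,3,4,5}->{3,4,5}
So after constraint 3: D(V) = {1,2}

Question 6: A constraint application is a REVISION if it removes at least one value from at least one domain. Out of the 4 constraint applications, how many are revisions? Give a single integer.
Constraint 1 (X != V) on D(X)={1,2,3,4,5} D(V)={1,2,5}: no change => not a revision
Constraint 2 (V < Y) on D(V)={1,2,5} D(Y)={1,2,3,4,5}: V {1,2,5}->{1,2}; Y {1,2,3,4,5}->{2,3,4,5} => REVISION
Constraint 3 (W < X) on D(W)={2,4,5} D(X)={1,2,3,4,5}: W {2,4,5}->{2,4}; X {1,2,3,4,5}->{3,4,5} => REVISION
Constraint 4 (V < W) on D(V)={1,2} D(W)={2,4}: no change => not a revision
Total revisions = 2

Answer: 2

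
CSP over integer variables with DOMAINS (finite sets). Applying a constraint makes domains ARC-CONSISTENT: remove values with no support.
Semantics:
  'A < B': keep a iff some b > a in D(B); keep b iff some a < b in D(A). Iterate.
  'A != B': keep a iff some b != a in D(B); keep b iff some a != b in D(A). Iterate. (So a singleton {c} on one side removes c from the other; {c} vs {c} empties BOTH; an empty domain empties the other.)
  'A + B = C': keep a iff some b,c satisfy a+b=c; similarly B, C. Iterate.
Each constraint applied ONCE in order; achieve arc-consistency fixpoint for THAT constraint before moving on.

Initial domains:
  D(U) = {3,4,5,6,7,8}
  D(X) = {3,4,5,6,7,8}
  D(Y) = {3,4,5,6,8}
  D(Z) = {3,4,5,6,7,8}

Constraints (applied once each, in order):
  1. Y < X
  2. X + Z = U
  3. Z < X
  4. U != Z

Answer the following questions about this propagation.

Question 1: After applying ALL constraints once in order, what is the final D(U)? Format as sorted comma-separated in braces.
Answer: {7,8}

Derivation:
Constraint 1 (Y < X) on D(Y)={3,4,5,6,8} D(X)={3,4,5,6,7,8}: Y {3,4,5,6,8}->{3,4,5,6}; X {3,4,5,6,7,8}->{4,5,6,7,8}
Constraint 2 (X + Z = U) on D(X)={4,5,6,7,8} D(Z)={3,4,5,6,7,8} D(U)={3,4,5,6,7,8}: X {4,5,6,7,8}->{4,5}; Z {3,4,5,6,7,8}->{3,4}; U {3,4,5,6,7,8}->{7,8}
Constraint 3 (Z < X) on D(Z)={3,4} D(X)={4,5}: no change
Constraint 4 (U != Z) on D(U)={7,8} D(Z)={3,4}: no change
So after all 4 constraints: D(U) = {7,8}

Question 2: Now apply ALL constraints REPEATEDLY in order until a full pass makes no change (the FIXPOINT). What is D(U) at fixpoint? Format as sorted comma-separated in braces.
Answer: {7,8}

Derivation:
pass 0 (initial): D(U)={3,4,5,6,7,8}
pass 1: U {3,4,5,6,7,8}->{7,8}; X {3,4,5,6,7,8}->{4,5}; Y {3,4,5,6,8}->{3,4,5,6}; Z {3,4,5,6,7,8}->{3,4}
pass 2: Y {3,4,5,6}->{3,4}
pass 3: no change
Fixpoint after 3 passes: D(U) = {7,8}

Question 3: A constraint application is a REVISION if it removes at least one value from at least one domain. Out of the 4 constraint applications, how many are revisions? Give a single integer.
Answer: 2

Derivation:
Constraint 1 (Y < X) on D(Y)={3,4,5,6,8} D(X)={3,4,5,6,7,8}: Y {3,4,5,6,8}->{3,4,5,6}; X {3,4,5,6,7,8}->{4,5,6,7,8} => REVISION
Constraint 2 (X + Z = U) on D(X)={4,5,6,7,8} D(Z)={3,4,5,6,7,8} D(U)={3,4,5,6,7,8}: X {4,5,6,7,8}->{4,5}; Z {3,4,5,6,7,8}->{3,4}; U {3,4,5,6,7,8}->{7,8} => REVISION
Constraint 3 (Z < X) on D(Z)={3,4} D(X)={4,5}: no change => not a revision
Constraint 4 (U != Z) on D(U)={7,8} D(Z)={3,4}: no change => not a revision
Total revisions = 2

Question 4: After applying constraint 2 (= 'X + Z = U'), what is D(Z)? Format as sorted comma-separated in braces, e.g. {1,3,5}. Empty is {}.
Answer: {3,4}

Derivation:
Constraint 1 (Y < X) on D(Y)={3,4,5,6,8} D(X)={3,4,5,6,7,8}: Y {3,4,5,6,8}->{3,4,5,6}; X {3,4,5,6,7,8}->{4,5,6,7,8}
Constraint 2 (X + Z = U) on D(X)={4,5,6,7,8} D(Z)={3,4,5,6,7,8} D(U)={3,4,5,6,7,8}: X {4,5,6,7,8}->{4,5}; Z {3,4,5,6,7,8}->{3,4}; U {3,4,5,6,7,8}->{7,8}
So after constraint 2: D(Z) = {3,4}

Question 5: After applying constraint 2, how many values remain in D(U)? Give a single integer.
Answer: 2

Derivation:
Constraint 1 (Y < X) on D(Y)={3,4,5,6,8} D(X)={3,4,5,6,7,8}: Y {3,4,5,6,8}->{3,4,5,6}; X {3,4,5,6,7,8}->{4,5,6,7,8}
Constraint 2 (X + Z = U) on D(X)={4,5,6,7,8} D(Z)={3,4,5,6,7,8} D(U)={3,4,5,6,7,8}: X {4,5,6,7,8}->{4,5}; Z {3,4,5,6,7,8}->{3,4}; U {3,4,5,6,7,8}->{7,8}
So after constraint 2: D(U)={7,8}, size = 2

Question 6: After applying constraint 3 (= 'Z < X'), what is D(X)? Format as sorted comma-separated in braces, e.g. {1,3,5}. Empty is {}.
Answer: {4,5}

Derivation:
Constraint 1 (Y < X) on D(Y)={3,4,5,6,8} D(X)={3,4,5,6,7,8}: Y {3,4,5,6,8}->{3,4,5,6}; X {3,4,5,6,7,8}->{4,5,6,7,8}
Constraint 2 (X + Z = U) on D(X)={4,5,6,7,8} D(Z)={3,4,5,6,7,8} D(U)={3,4,5,6,7,8}: X {4,5,6,7,8}->{4,5}; Z {3,4,5,6,7,8}->{3,4}; U {3,4,5,6,7,8}->{7,8}
Constraint 3 (Z < X) on D(Z)={3,4} D(X)={4,5}: no change
So after constraint 3: D(X) = {4,5}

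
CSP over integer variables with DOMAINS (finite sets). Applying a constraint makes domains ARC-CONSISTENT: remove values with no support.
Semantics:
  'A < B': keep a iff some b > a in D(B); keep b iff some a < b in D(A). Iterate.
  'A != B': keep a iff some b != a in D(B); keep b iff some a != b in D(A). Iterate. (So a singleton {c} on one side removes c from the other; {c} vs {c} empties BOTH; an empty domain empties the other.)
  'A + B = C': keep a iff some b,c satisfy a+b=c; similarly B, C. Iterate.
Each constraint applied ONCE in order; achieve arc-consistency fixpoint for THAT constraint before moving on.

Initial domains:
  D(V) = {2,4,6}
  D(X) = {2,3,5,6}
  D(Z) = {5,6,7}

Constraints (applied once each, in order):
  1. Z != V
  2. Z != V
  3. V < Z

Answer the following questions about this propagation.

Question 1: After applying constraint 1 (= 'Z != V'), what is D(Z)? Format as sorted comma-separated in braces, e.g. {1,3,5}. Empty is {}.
Answer: {5,6,7}

Derivation:
Constraint 1 (Z != V) on D(Z)={5,6,7} D(V)={2,4,6}: no change
So after constraint 1: D(Z) = {5,6,7}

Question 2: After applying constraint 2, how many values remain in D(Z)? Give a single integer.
Constraint 1 (Z != V) on D(Z)={5,6,7} D(V)={2,4,6}: no change
Constraint 2 (Z != V) on D(Z)={5,6,7} D(V)={2,4,6}: no change
So after constraint 2: D(Z)={5,6,7}, size = 3

Answer: 3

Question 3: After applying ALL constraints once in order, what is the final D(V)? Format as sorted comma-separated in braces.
Constraint 1 (Z != V) on D(Z)={5,6,7} D(V)={2,4,6}: no change
Constraint 2 (Z != V) on D(Z)={5,6,7} D(V)={2,4,6}: no change
Constraint 3 (V < Z) on D(V)={2,4,6} D(Z)={5,6,7}: no change
So after all 3 constraints: D(V) = {2,4,6}

Answer: {2,4,6}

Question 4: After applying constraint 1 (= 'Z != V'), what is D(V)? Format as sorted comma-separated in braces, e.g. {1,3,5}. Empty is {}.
Answer: {2,4,6}

Derivation:
Constraint 1 (Z != V) on D(Z)={5,6,7} D(V)={2,4,6}: no change
So after constraint 1: D(V) = {2,4,6}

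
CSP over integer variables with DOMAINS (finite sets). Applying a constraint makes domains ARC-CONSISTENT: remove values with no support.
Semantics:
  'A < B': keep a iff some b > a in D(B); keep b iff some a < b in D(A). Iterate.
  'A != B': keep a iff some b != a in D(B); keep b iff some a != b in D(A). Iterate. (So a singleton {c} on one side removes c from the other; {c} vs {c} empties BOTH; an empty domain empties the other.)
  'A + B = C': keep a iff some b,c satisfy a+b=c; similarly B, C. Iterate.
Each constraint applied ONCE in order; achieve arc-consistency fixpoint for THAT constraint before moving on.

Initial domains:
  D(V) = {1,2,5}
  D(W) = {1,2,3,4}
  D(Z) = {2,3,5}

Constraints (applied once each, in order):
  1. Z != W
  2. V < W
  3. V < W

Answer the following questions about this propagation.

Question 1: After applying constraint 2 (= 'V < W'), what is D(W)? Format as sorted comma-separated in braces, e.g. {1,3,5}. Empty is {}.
Answer: {2,3,4}

Derivation:
Constraint 1 (Z != W) on D(Z)={2,3,5} D(W)={1,2,3,4}: no change
Constraint 2 (V < W) on D(V)={1,2,5} D(W)={1,2,3,4}: V {1,2,5}->{1,2}; W {1,2,3,4}->{2,3,4}
So after constraint 2: D(W) = {2,3,4}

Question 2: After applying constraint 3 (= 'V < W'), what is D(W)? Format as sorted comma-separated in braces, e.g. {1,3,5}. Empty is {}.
Constraint 1 (Z != W) on D(Z)={2,3,5} D(W)={1,2,3,4}: no change
Constraint 2 (V < W) on D(V)={1,2,5} D(W)={1,2,3,4}: V {1,2,5}->{1,2}; W {1,2,3,4}->{2,3,4}
Constraint 3 (V < W) on D(V)={1,2} D(W)={2,3,4}: no change
So after constraint 3: D(W) = {2,3,4}

Answer: {2,3,4}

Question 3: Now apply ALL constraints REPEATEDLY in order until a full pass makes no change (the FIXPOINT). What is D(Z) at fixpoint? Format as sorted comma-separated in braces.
pass 0 (initial): D(Z)={2,3,5}
pass 1: V {1,2,5}->{1,2}; W {1,2,3,4}->{2,3,4}
pass 2: no change
Fixpoint after 2 passes: D(Z) = {2,3,5}

Answer: {2,3,5}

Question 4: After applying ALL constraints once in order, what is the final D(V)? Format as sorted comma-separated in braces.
Constraint 1 (Z != W) on D(Z)={2,3,5} D(W)={1,2,3,4}: no change
Constraint 2 (V < W) on D(V)={1,2,5} D(W)={1,2,3,4}: V {1,2,5}->{1,2}; W {1,2,3,4}->{2,3,4}
Constraint 3 (V < W) on D(V)={1,2} D(W)={2,3,4}: no change
So after all 3 constraints: D(V) = {1,2}

Answer: {1,2}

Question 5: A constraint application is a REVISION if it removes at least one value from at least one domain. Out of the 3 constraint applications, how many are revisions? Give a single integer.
Answer: 1

Derivation:
Constraint 1 (Z != W) on D(Z)={2,3,5} D(W)={1,2,3,4}: no change => not a revision
Constraint 2 (V < W) on D(V)={1,2,5} D(W)={1,2,3,4}: V {1,2,5}->{1,2}; W {1,2,3,4}->{2,3,4} => REVISION
Constraint 3 (V < W) on D(V)={1,2} D(W)={2,3,4}: no change => not a revision
Total revisions = 1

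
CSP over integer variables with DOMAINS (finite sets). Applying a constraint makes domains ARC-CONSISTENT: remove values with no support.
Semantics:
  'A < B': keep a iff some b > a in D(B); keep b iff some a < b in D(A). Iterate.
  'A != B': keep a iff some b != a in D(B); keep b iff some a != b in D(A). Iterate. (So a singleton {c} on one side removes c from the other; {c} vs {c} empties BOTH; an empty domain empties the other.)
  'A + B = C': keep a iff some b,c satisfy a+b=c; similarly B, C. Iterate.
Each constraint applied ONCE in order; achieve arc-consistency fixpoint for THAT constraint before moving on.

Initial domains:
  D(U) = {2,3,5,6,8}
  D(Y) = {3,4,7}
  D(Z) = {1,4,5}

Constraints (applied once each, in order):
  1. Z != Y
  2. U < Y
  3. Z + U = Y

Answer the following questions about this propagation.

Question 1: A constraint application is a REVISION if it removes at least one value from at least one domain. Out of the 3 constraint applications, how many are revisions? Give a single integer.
Constraint 1 (Z != Y) on D(Z)={1,4,5} D(Y)={3,4,7}: no change => not a revision
Constraint 2 (U < Y) on D(U)={2,3,5,6,8} D(Y)={3,4,7}: U {2,3,5,6,8}->{2,3,5,6} => REVISION
Constraint 3 (Z + U = Y) on D(Z)={1,4,5} D(U)={2,3,5,6} D(Y)={3,4,7}: U {2,3,5,6}->{2,3,6} => REVISION
Total revisions = 2

Answer: 2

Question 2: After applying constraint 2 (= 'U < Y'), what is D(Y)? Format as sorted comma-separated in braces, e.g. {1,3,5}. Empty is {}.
Constraint 1 (Z != Y) on D(Z)={1,4,5} D(Y)={3,4,7}: no change
Constraint 2 (U < Y) on D(U)={2,3,5,6,8} D(Y)={3,4,7}: U {2,3,5,6,8}->{2,3,5,6}
So after constraint 2: D(Y) = {3,4,7}

Answer: {3,4,7}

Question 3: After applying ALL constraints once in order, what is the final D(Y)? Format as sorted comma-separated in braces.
Answer: {3,4,7}

Derivation:
Constraint 1 (Z != Y) on D(Z)={1,4,5} D(Y)={3,4,7}: no change
Constraint 2 (U < Y) on D(U)={2,3,5,6,8} D(Y)={3,4,7}: U {2,3,5,6,8}->{2,3,5,6}
Constraint 3 (Z + U = Y) on D(Z)={1,4,5} D(U)={2,3,5,6} D(Y)={3,4,7}: U {2,3,5,6}->{2,3,6}
So after all 3 constraints: D(Y) = {3,4,7}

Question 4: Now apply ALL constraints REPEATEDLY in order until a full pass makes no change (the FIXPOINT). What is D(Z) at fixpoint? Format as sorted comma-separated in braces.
pass 0 (initial): D(Z)={1,4,5}
pass 1: U {2,3,5,6,8}->{2,3,6}
pass 2: no change
Fixpoint after 2 passes: D(Z) = {1,4,5}

Answer: {1,4,5}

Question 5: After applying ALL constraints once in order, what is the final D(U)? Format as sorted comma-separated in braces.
Constraint 1 (Z != Y) on D(Z)={1,4,5} D(Y)={3,4,7}: no change
Constraint 2 (U < Y) on D(U)={2,3,5,6,8} D(Y)={3,4,7}: U {2,3,5,6,8}->{2,3,5,6}
Constraint 3 (Z + U = Y) on D(Z)={1,4,5} D(U)={2,3,5,6} D(Y)={3,4,7}: U {2,3,5,6}->{2,3,6}
So after all 3 constraints: D(U) = {2,3,6}

Answer: {2,3,6}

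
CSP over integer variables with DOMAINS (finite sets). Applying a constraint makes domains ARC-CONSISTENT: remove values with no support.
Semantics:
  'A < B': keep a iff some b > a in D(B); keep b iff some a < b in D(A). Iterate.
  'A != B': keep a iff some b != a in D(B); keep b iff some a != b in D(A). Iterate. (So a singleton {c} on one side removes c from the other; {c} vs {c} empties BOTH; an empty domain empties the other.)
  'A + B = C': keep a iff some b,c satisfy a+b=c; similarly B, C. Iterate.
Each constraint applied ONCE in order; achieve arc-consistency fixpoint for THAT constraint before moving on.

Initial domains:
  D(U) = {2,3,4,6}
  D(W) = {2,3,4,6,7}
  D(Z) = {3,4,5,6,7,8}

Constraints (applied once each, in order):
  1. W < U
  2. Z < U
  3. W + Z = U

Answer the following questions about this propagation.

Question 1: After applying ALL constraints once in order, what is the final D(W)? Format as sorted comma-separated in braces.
Constraint 1 (W < U) on D(W)={2,3,4,6,7} D(U)={2,3,4,6}: W {2,3,4,6,7}->{2,3,4}; U {2,3,4,6}->{3,4,6}
Constraint 2 (Z < U) on D(Z)={3,4,5,6,7,8} D(U)={3,4,6}: Z {3,4,5,6,7,8}->{3,4,5}; U {3,4,6}->{4,6}
Constraint 3 (W + Z = U) on D(W)={2,3,4} D(Z)={3,4,5} D(U)={4,6}: W {2,3,4}->{2,3}; Z {3,4,5}->{3,4}; U {4,6}->{6}
So after all 3 constraints: D(W) = {2,3}

Answer: {2,3}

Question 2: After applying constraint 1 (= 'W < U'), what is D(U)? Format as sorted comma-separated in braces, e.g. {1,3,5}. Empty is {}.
Constraint 1 (W < U) on D(W)={2,3,4,6,7} D(U)={2,3,4,6}: W {2,3,4,6,7}->{2,3,4}; U {2,3,4,6}->{3,4,6}
So after constraint 1: D(U) = {3,4,6}

Answer: {3,4,6}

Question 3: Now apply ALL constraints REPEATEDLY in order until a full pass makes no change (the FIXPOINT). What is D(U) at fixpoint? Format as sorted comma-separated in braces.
Answer: {6}

Derivation:
pass 0 (initial): D(U)={2,3,4,6}
pass 1: U {2,3,4,6}->{6}; W {2,3,4,6,7}->{2,3}; Z {3,4,5,6,7,8}->{3,4}
pass 2: no change
Fixpoint after 2 passes: D(U) = {6}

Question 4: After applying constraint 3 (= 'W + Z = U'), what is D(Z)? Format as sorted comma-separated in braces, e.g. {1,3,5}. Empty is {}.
Answer: {3,4}

Derivation:
Constraint 1 (W < U) on D(W)={2,3,4,6,7} D(U)={2,3,4,6}: W {2,3,4,6,7}->{2,3,4}; U {2,3,4,6}->{3,4,6}
Constraint 2 (Z < U) on D(Z)={3,4,5,6,7,8} D(U)={3,4,6}: Z {3,4,5,6,7,8}->{3,4,5}; U {3,4,6}->{4,6}
Constraint 3 (W + Z = U) on D(W)={2,3,4} D(Z)={3,4,5} D(U)={4,6}: W {2,3,4}->{2,3}; Z {3,4,5}->{3,4}; U {4,6}->{6}
So after constraint 3: D(Z) = {3,4}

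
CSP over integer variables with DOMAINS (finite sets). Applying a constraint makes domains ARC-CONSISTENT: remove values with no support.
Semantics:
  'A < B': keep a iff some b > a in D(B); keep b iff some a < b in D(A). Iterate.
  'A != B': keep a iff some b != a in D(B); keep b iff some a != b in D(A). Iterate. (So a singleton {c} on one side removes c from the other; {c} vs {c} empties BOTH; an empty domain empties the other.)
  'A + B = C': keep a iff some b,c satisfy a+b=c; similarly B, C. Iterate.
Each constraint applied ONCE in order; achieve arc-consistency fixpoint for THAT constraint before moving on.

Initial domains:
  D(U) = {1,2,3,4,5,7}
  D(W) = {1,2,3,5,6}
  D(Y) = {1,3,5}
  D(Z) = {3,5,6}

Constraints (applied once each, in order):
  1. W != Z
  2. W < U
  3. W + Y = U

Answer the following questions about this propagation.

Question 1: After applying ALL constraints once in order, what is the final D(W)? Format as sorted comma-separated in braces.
Constraint 1 (W != Z) on D(W)={1,2,3,5,6} D(Z)={3,5,6}: no change
Constraint 2 (W < U) on D(W)={1,2,3,5,6} D(U)={1,2,3,4,5,7}: U {1,2,3,4,5,7}->{2,3,4,5,7}
Constraint 3 (W + Y = U) on D(W)={1,2,3,5,6} D(Y)={1,3,5} D(U)={2,3,4,5,7}: W {1,2,3,5,6}->{1,2,3,6}
So after all 3 constraints: D(W) = {1,2,3,6}

Answer: {1,2,3,6}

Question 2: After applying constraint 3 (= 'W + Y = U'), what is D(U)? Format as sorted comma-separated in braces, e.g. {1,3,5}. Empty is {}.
Constraint 1 (W != Z) on D(W)={1,2,3,5,6} D(Z)={3,5,6}: no change
Constraint 2 (W < U) on D(W)={1,2,3,5,6} D(U)={1,2,3,4,5,7}: U {1,2,3,4,5,7}->{2,3,4,5,7}
Constraint 3 (W + Y = U) on D(W)={1,2,3,5,6} D(Y)={1,3,5} D(U)={2,3,4,5,7}: W {1,2,3,5,6}->{1,2,3,6}
So after constraint 3: D(U) = {2,3,4,5,7}

Answer: {2,3,4,5,7}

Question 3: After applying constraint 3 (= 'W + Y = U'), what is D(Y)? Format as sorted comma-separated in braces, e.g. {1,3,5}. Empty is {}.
Constraint 1 (W != Z) on D(W)={1,2,3,5,6} D(Z)={3,5,6}: no change
Constraint 2 (W < U) on D(W)={1,2,3,5,6} D(U)={1,2,3,4,5,7}: U {1,2,3,4,5,7}->{2,3,4,5,7}
Constraint 3 (W + Y = U) on D(W)={1,2,3,5,6} D(Y)={1,3,5} D(U)={2,3,4,5,7}: W {1,2,3,5,6}->{1,2,3,6}
So after constraint 3: D(Y) = {1,3,5}

Answer: {1,3,5}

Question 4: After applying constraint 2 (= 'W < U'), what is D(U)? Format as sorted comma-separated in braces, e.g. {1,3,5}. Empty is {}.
Answer: {2,3,4,5,7}

Derivation:
Constraint 1 (W != Z) on D(W)={1,2,3,5,6} D(Z)={3,5,6}: no change
Constraint 2 (W < U) on D(W)={1,2,3,5,6} D(U)={1,2,3,4,5,7}: U {1,2,3,4,5,7}->{2,3,4,5,7}
So after constraint 2: D(U) = {2,3,4,5,7}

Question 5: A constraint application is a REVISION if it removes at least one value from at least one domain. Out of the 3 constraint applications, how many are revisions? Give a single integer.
Constraint 1 (W != Z) on D(W)={1,2,3,5,6} D(Z)={3,5,6}: no change => not a revision
Constraint 2 (W < U) on D(W)={1,2,3,5,6} D(U)={1,2,3,4,5,7}: U {1,2,3,4,5,7}->{2,3,4,5,7} => REVISION
Constraint 3 (W + Y = U) on D(W)={1,2,3,5,6} D(Y)={1,3,5} D(U)={2,3,4,5,7}: W {1,2,3,5,6}->{1,2,3,6} => REVISION
Total revisions = 2

Answer: 2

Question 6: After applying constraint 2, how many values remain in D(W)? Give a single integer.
Answer: 5

Derivation:
Constraint 1 (W != Z) on D(W)={1,2,3,5,6} D(Z)={3,5,6}: no change
Constraint 2 (W < U) on D(W)={1,2,3,5,6} D(U)={1,2,3,4,5,7}: U {1,2,3,4,5,7}->{2,3,4,5,7}
So after constraint 2: D(W)={1,2,3,5,6}, size = 5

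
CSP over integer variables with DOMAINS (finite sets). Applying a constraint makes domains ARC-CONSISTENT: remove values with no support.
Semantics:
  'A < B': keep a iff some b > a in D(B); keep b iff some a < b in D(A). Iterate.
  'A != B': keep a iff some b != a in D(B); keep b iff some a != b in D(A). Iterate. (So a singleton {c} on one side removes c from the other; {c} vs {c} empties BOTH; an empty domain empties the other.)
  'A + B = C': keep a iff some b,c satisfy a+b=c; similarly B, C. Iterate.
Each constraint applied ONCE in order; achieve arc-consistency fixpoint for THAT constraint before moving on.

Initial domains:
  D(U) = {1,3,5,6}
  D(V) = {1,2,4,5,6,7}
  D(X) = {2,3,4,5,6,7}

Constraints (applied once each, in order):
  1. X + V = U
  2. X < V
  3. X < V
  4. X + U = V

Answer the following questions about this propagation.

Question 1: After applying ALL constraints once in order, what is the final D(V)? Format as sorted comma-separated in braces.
Answer: {}

Derivation:
Constraint 1 (X + V = U) on D(X)={2,3,4,5,6,7} D(V)={1,2,4,5,6,7} D(U)={1,3,5,6}: X {2,3,4,5,6,7}->{2,3,4,5}; V {1,2,4,5,6,7}->{1,2,4}; U {1,3,5,6}->{3,5,6}
Constraint 2 (X < V) on D(X)={2,3,4,5} D(V)={1,2,4}: X {2,3,4,5}->{2,3}; V {1,2,4}->{4}
Constraint 3 (X < V) on D(X)={2,3} D(V)={4}: no change
Constraint 4 (X + U = V) on D(X)={2,3} D(U)={3,5,6} D(V)={4}: X {2,3}->{}; U {3,5,6}->{}; V {4}->{}
So after all 4 constraints: D(V) = {}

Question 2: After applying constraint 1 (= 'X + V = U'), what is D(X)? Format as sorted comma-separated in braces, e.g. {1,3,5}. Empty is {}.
Constraint 1 (X + V = U) on D(X)={2,3,4,5,6,7} D(V)={1,2,4,5,6,7} D(U)={1,3,5,6}: X {2,3,4,5,6,7}->{2,3,4,5}; V {1,2,4,5,6,7}->{1,2,4}; U {1,3,5,6}->{3,5,6}
So after constraint 1: D(X) = {2,3,4,5}

Answer: {2,3,4,5}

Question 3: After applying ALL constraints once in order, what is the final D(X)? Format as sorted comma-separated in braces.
Constraint 1 (X + V = U) on D(X)={2,3,4,5,6,7} D(V)={1,2,4,5,6,7} D(U)={1,3,5,6}: X {2,3,4,5,6,7}->{2,3,4,5}; V {1,2,4,5,6,7}->{1,2,4}; U {1,3,5,6}->{3,5,6}
Constraint 2 (X < V) on D(X)={2,3,4,5} D(V)={1,2,4}: X {2,3,4,5}->{2,3}; V {1,2,4}->{4}
Constraint 3 (X < V) on D(X)={2,3} D(V)={4}: no change
Constraint 4 (X + U = V) on D(X)={2,3} D(U)={3,5,6} D(V)={4}: X {2,3}->{}; U {3,5,6}->{}; V {4}->{}
So after all 4 constraints: D(X) = {}

Answer: {}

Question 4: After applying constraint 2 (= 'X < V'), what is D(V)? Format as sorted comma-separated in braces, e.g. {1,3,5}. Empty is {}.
Constraint 1 (X + V = U) on D(X)={2,3,4,5,6,7} D(V)={1,2,4,5,6,7} D(U)={1,3,5,6}: X {2,3,4,5,6,7}->{2,3,4,5}; V {1,2,4,5,6,7}->{1,2,4}; U {1,3,5,6}->{3,5,6}
Constraint 2 (X < V) on D(X)={2,3,4,5} D(V)={1,2,4}: X {2,3,4,5}->{2,3}; V {1,2,4}->{4}
So after constraint 2: D(V) = {4}

Answer: {4}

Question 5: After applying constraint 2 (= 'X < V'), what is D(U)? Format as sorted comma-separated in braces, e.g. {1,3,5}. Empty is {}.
Answer: {3,5,6}

Derivation:
Constraint 1 (X + V = U) on D(X)={2,3,4,5,6,7} D(V)={1,2,4,5,6,7} D(U)={1,3,5,6}: X {2,3,4,5,6,7}->{2,3,4,5}; V {1,2,4,5,6,7}->{1,2,4}; U {1,3,5,6}->{3,5,6}
Constraint 2 (X < V) on D(X)={2,3,4,5} D(V)={1,2,4}: X {2,3,4,5}->{2,3}; V {1,2,4}->{4}
So after constraint 2: D(U) = {3,5,6}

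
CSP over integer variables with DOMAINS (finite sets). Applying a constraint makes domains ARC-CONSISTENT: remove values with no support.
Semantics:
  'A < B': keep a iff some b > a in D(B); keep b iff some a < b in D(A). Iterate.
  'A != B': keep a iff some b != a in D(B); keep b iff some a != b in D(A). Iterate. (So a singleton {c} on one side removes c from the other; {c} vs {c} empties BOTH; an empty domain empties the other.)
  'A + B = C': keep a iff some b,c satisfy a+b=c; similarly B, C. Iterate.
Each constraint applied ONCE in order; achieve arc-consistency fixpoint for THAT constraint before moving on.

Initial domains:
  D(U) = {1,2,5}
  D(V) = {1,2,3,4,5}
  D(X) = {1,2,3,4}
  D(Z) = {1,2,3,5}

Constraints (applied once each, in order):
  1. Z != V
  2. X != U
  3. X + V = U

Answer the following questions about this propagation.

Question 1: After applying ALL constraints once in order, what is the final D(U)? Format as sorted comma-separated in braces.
Constraint 1 (Z != V) on D(Z)={1,2,3,5} D(V)={1,2,3,4,5}: no change
Constraint 2 (X != U) on D(X)={1,2,3,4} D(U)={1,2,5}: no change
Constraint 3 (X + V = U) on D(X)={1,2,3,4} D(V)={1,2,3,4,5} D(U)={1,2,5}: V {1,2,3,4,5}->{1,2,3,4}; U {1,2,5}->{2,5}
So after all 3 constraints: D(U) = {2,5}

Answer: {2,5}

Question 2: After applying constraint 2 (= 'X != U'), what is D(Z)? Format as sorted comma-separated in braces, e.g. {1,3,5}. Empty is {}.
Constraint 1 (Z != V) on D(Z)={1,2,3,5} D(V)={1,2,3,4,5}: no change
Constraint 2 (X != U) on D(X)={1,2,3,4} D(U)={1,2,5}: no change
So after constraint 2: D(Z) = {1,2,3,5}

Answer: {1,2,3,5}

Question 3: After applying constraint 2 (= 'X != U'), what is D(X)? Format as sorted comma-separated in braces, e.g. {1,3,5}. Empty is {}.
Constraint 1 (Z != V) on D(Z)={1,2,3,5} D(V)={1,2,3,4,5}: no change
Constraint 2 (X != U) on D(X)={1,2,3,4} D(U)={1,2,5}: no change
So after constraint 2: D(X) = {1,2,3,4}

Answer: {1,2,3,4}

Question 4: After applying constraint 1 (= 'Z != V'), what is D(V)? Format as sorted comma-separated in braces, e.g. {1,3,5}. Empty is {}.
Answer: {1,2,3,4,5}

Derivation:
Constraint 1 (Z != V) on D(Z)={1,2,3,5} D(V)={1,2,3,4,5}: no change
So after constraint 1: D(V) = {1,2,3,4,5}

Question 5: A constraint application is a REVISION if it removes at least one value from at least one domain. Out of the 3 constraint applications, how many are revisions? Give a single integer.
Constraint 1 (Z != V) on D(Z)={1,2,3,5} D(V)={1,2,3,4,5}: no change => not a revision
Constraint 2 (X != U) on D(X)={1,2,3,4} D(U)={1,2,5}: no change => not a revision
Constraint 3 (X + V = U) on D(X)={1,2,3,4} D(V)={1,2,3,4,5} D(U)={1,2,5}: V {1,2,3,4,5}->{1,2,3,4}; U {1,2,5}->{2,5} => REVISION
Total revisions = 1

Answer: 1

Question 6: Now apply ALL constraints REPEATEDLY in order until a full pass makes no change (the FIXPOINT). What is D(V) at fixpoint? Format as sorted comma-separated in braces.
pass 0 (initial): D(V)={1,2,3,4,5}
pass 1: U {1,2,5}->{2,5}; V {1,2,3,4,5}->{1,2,3,4}
pass 2: no change
Fixpoint after 2 passes: D(V) = {1,2,3,4}

Answer: {1,2,3,4}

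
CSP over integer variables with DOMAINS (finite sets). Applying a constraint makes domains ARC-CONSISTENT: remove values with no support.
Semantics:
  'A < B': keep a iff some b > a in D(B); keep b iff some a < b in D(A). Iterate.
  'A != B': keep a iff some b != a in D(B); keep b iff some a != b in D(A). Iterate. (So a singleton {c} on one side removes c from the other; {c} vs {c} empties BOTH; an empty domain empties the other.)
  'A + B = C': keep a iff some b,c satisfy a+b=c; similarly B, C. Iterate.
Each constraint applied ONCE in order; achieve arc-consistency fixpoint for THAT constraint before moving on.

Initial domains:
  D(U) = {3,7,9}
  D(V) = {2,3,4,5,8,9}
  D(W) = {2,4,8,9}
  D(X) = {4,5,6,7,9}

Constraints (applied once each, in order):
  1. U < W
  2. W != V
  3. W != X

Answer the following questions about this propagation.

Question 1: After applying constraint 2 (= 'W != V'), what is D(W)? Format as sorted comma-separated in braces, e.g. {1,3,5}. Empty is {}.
Constraint 1 (U < W) on D(U)={3,7,9} D(W)={2,4,8,9}: U {3,7,9}->{3,7}; W {2,4,8,9}->{4,8,9}
Constraint 2 (W != V) on D(W)={4,8,9} D(V)={2,3,4,5,8,9}: no change
So after constraint 2: D(W) = {4,8,9}

Answer: {4,8,9}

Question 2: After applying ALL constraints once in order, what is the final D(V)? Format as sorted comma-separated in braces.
Constraint 1 (U < W) on D(U)={3,7,9} D(W)={2,4,8,9}: U {3,7,9}->{3,7}; W {2,4,8,9}->{4,8,9}
Constraint 2 (W != V) on D(W)={4,8,9} D(V)={2,3,4,5,8,9}: no change
Constraint 3 (W != X) on D(W)={4,8,9} D(X)={4,5,6,7,9}: no change
So after all 3 constraints: D(V) = {2,3,4,5,8,9}

Answer: {2,3,4,5,8,9}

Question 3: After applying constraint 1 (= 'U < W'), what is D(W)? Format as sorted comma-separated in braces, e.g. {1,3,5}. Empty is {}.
Constraint 1 (U < W) on D(U)={3,7,9} D(W)={2,4,8,9}: U {3,7,9}->{3,7}; W {2,4,8,9}->{4,8,9}
So after constraint 1: D(W) = {4,8,9}

Answer: {4,8,9}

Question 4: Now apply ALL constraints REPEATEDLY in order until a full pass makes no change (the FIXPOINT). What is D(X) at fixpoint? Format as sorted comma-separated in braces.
Answer: {4,5,6,7,9}

Derivation:
pass 0 (initial): D(X)={4,5,6,7,9}
pass 1: U {3,7,9}->{3,7}; W {2,4,8,9}->{4,8,9}
pass 2: no change
Fixpoint after 2 passes: D(X) = {4,5,6,7,9}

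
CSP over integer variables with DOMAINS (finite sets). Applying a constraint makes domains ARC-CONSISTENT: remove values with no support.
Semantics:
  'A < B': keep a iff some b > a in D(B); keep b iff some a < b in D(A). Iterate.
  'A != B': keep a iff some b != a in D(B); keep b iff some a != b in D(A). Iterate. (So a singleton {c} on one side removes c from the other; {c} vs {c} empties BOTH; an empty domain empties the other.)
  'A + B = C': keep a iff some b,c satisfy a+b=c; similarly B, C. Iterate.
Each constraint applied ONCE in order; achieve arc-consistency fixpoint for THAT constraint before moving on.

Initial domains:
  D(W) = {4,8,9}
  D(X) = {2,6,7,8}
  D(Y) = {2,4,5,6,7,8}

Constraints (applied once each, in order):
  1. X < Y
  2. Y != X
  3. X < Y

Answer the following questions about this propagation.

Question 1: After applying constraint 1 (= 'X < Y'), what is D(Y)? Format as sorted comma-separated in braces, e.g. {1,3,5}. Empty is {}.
Constraint 1 (X < Y) on D(X)={2,6,7,8} D(Y)={2,4,5,6,7,8}: X {2,6,7,8}->{2,6,7}; Y {2,4,5,6,7,8}->{4,5,6,7,8}
So after constraint 1: D(Y) = {4,5,6,7,8}

Answer: {4,5,6,7,8}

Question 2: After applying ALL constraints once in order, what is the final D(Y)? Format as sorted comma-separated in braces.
Answer: {4,5,6,7,8}

Derivation:
Constraint 1 (X < Y) on D(X)={2,6,7,8} D(Y)={2,4,5,6,7,8}: X {2,6,7,8}->{2,6,7}; Y {2,4,5,6,7,8}->{4,5,6,7,8}
Constraint 2 (Y != X) on D(Y)={4,5,6,7,8} D(X)={2,6,7}: no change
Constraint 3 (X < Y) on D(X)={2,6,7} D(Y)={4,5,6,7,8}: no change
So after all 3 constraints: D(Y) = {4,5,6,7,8}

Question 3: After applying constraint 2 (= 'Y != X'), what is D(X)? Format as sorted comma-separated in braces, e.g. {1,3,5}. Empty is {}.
Answer: {2,6,7}

Derivation:
Constraint 1 (X < Y) on D(X)={2,6,7,8} D(Y)={2,4,5,6,7,8}: X {2,6,7,8}->{2,6,7}; Y {2,4,5,6,7,8}->{4,5,6,7,8}
Constraint 2 (Y != X) on D(Y)={4,5,6,7,8} D(X)={2,6,7}: no change
So after constraint 2: D(X) = {2,6,7}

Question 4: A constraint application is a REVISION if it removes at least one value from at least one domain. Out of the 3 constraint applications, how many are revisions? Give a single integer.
Answer: 1

Derivation:
Constraint 1 (X < Y) on D(X)={2,6,7,8} D(Y)={2,4,5,6,7,8}: X {2,6,7,8}->{2,6,7}; Y {2,4,5,6,7,8}->{4,5,6,7,8} => REVISION
Constraint 2 (Y != X) on D(Y)={4,5,6,7,8} D(X)={2,6,7}: no change => not a revision
Constraint 3 (X < Y) on D(X)={2,6,7} D(Y)={4,5,6,7,8}: no change => not a revision
Total revisions = 1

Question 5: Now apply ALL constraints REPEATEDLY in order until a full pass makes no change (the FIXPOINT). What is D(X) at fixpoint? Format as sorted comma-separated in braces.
pass 0 (initial): D(X)={2,6,7,8}
pass 1: X {2,6,7,8}->{2,6,7}; Y {2,4,5,6,7,8}->{4,5,6,7,8}
pass 2: no change
Fixpoint after 2 passes: D(X) = {2,6,7}

Answer: {2,6,7}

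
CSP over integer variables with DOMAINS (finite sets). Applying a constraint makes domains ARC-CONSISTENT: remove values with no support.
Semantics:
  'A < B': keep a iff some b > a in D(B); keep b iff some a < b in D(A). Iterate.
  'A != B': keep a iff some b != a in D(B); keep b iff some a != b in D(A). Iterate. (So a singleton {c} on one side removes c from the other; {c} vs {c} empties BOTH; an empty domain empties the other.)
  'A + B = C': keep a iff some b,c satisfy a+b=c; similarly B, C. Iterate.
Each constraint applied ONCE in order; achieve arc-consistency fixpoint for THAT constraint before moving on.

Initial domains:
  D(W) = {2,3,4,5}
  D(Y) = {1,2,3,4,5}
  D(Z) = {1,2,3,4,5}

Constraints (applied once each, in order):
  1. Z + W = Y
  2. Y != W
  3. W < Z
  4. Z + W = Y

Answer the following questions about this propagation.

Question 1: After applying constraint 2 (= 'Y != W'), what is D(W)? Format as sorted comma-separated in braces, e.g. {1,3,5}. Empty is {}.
Answer: {2,3,4}

Derivation:
Constraint 1 (Z + W = Y) on D(Z)={1,2,3,4,5} D(W)={2,3,4,5} D(Y)={1,2,3,4,5}: Z {1,2,3,4,5}->{1,2,3}; W {2,3,4,5}->{2,3,4}; Y {1,2,3,4,5}->{3,4,5}
Constraint 2 (Y != W) on D(Y)={3,4,5} D(W)={2,3,4}: no change
So after constraint 2: D(W) = {2,3,4}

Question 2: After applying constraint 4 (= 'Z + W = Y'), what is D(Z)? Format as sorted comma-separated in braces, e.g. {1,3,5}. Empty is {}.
Constraint 1 (Z + W = Y) on D(Z)={1,2,3,4,5} D(W)={2,3,4,5} D(Y)={1,2,3,4,5}: Z {1,2,3,4,5}->{1,2,3}; W {2,3,4,5}->{2,3,4}; Y {1,2,3,4,5}->{3,4,5}
Constraint 2 (Y != W) on D(Y)={3,4,5} D(W)={2,3,4}: no change
Constraint 3 (W < Z) on D(W)={2,3,4} D(Z)={1,2,3}: W {2,3,4}->{2}; Z {1,2,3}->{3}
Constraint 4 (Z + W = Y) on D(Z)={3} D(W)={2} D(Y)={3,4,5}: Y {3,4,5}->{5}
So after constraint 4: D(Z) = {3}

Answer: {3}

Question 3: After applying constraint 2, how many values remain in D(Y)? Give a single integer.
Constraint 1 (Z + W = Y) on D(Z)={1,2,3,4,5} D(W)={2,3,4,5} D(Y)={1,2,3,4,5}: Z {1,2,3,4,5}->{1,2,3}; W {2,3,4,5}->{2,3,4}; Y {1,2,3,4,5}->{3,4,5}
Constraint 2 (Y != W) on D(Y)={3,4,5} D(W)={2,3,4}: no change
So after constraint 2: D(Y)={3,4,5}, size = 3

Answer: 3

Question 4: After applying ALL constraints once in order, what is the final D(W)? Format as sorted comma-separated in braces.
Answer: {2}

Derivation:
Constraint 1 (Z + W = Y) on D(Z)={1,2,3,4,5} D(W)={2,3,4,5} D(Y)={1,2,3,4,5}: Z {1,2,3,4,5}->{1,2,3}; W {2,3,4,5}->{2,3,4}; Y {1,2,3,4,5}->{3,4,5}
Constraint 2 (Y != W) on D(Y)={3,4,5} D(W)={2,3,4}: no change
Constraint 3 (W < Z) on D(W)={2,3,4} D(Z)={1,2,3}: W {2,3,4}->{2}; Z {1,2,3}->{3}
Constraint 4 (Z + W = Y) on D(Z)={3} D(W)={2} D(Y)={3,4,5}: Y {3,4,5}->{5}
So after all 4 constraints: D(W) = {2}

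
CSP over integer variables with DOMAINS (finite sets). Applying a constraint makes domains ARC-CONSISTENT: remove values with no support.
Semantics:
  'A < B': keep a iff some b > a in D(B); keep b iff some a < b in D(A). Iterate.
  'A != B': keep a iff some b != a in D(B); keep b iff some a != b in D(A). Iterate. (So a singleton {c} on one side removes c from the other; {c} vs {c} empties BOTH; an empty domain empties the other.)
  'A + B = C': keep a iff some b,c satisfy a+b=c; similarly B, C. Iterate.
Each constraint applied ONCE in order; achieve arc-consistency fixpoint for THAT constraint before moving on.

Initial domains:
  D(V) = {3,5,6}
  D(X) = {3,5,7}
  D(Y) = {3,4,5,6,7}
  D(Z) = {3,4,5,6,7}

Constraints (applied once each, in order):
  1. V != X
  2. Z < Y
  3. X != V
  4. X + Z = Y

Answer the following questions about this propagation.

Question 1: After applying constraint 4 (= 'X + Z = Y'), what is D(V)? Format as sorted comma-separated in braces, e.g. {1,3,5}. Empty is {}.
Constraint 1 (V != X) on D(V)={3,5,6} D(X)={3,5,7}: no change
Constraint 2 (Z < Y) on D(Z)={3,4,5,6,7} D(Y)={3,4,5,6,7}: Z {3,4,5,6,7}->{3,4,5,6}; Y {3,4,5,6,7}->{4,5,6,7}
Constraint 3 (X != V) on D(X)={3,5,7} D(V)={3,5,6}: no change
Constraint 4 (X + Z = Y) on D(X)={3,5,7} D(Z)={3,4,5,6} D(Y)={4,5,6,7}: X {3,5,7}->{3}; Z {3,4,5,6}->{3,4}; Y {4,5,6,7}->{6,7}
So after constraint 4: D(V) = {3,5,6}

Answer: {3,5,6}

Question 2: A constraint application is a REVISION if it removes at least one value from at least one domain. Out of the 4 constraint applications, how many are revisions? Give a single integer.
Constraint 1 (V != X) on D(V)={3,5,6} D(X)={3,5,7}: no change => not a revision
Constraint 2 (Z < Y) on D(Z)={3,4,5,6,7} D(Y)={3,4,5,6,7}: Z {3,4,5,6,7}->{3,4,5,6}; Y {3,4,5,6,7}->{4,5,6,7} => REVISION
Constraint 3 (X != V) on D(X)={3,5,7} D(V)={3,5,6}: no change => not a revision
Constraint 4 (X + Z = Y) on D(X)={3,5,7} D(Z)={3,4,5,6} D(Y)={4,5,6,7}: X {3,5,7}->{3}; Z {3,4,5,6}->{3,4}; Y {4,5,6,7}->{6,7} => REVISION
Total revisions = 2

Answer: 2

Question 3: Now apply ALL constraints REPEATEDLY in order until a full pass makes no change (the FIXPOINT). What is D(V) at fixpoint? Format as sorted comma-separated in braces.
pass 0 (initial): D(V)={3,5,6}
pass 1: X {3,5,7}->{3}; Y {3,4,5,6,7}->{6,7}; Z {3,4,5,6,7}->{3,4}
pass 2: V {3,5,6}->{5,6}
pass 3: no change
Fixpoint after 3 passes: D(V) = {5,6}

Answer: {5,6}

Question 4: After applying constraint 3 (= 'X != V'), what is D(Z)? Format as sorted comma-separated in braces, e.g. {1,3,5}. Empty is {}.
Answer: {3,4,5,6}

Derivation:
Constraint 1 (V != X) on D(V)={3,5,6} D(X)={3,5,7}: no change
Constraint 2 (Z < Y) on D(Z)={3,4,5,6,7} D(Y)={3,4,5,6,7}: Z {3,4,5,6,7}->{3,4,5,6}; Y {3,4,5,6,7}->{4,5,6,7}
Constraint 3 (X != V) on D(X)={3,5,7} D(V)={3,5,6}: no change
So after constraint 3: D(Z) = {3,4,5,6}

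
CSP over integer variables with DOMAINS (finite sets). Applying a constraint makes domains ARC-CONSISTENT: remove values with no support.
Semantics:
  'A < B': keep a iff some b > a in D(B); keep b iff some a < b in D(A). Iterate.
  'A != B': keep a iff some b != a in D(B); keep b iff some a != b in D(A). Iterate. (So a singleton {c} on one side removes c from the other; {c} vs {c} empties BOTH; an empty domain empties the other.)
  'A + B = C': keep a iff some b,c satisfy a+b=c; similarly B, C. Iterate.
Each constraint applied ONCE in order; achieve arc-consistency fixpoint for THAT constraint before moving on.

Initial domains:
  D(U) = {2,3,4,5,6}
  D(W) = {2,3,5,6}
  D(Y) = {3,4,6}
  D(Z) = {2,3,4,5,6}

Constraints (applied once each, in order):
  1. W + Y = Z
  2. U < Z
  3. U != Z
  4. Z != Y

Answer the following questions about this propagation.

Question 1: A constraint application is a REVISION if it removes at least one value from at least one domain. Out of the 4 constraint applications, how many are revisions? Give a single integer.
Constraint 1 (W + Y = Z) on D(W)={2,3,5,6} D(Y)={3,4,6} D(Z)={2,3,4,5,6}: W {2,3,5,6}->{2,3}; Y {3,4,6}->{3,4}; Z {2,3,4,5,6}->{5,6} => REVISION
Constraint 2 (U < Z) on D(U)={2,3,4,5,6} D(Z)={5,6}: U {2,3,4,5,6}->{2,3,4,5} => REVISION
Constraint 3 (U != Z) on D(U)={2,3,4,5} D(Z)={5,6}: no change => not a revision
Constraint 4 (Z != Y) on D(Z)={5,6} D(Y)={3,4}: no change => not a revision
Total revisions = 2

Answer: 2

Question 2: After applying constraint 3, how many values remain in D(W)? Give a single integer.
Constraint 1 (W + Y = Z) on D(W)={2,3,5,6} D(Y)={3,4,6} D(Z)={2,3,4,5,6}: W {2,3,5,6}->{2,3}; Y {3,4,6}->{3,4}; Z {2,3,4,5,6}->{5,6}
Constraint 2 (U < Z) on D(U)={2,3,4,5,6} D(Z)={5,6}: U {2,3,4,5,6}->{2,3,4,5}
Constraint 3 (U != Z) on D(U)={2,3,4,5} D(Z)={5,6}: no change
So after constraint 3: D(W)={2,3}, size = 2

Answer: 2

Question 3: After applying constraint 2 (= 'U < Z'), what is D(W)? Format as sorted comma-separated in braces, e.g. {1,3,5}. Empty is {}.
Answer: {2,3}

Derivation:
Constraint 1 (W + Y = Z) on D(W)={2,3,5,6} D(Y)={3,4,6} D(Z)={2,3,4,5,6}: W {2,3,5,6}->{2,3}; Y {3,4,6}->{3,4}; Z {2,3,4,5,6}->{5,6}
Constraint 2 (U < Z) on D(U)={2,3,4,5,6} D(Z)={5,6}: U {2,3,4,5,6}->{2,3,4,5}
So after constraint 2: D(W) = {2,3}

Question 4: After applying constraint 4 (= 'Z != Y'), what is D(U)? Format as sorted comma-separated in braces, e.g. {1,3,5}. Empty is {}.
Answer: {2,3,4,5}

Derivation:
Constraint 1 (W + Y = Z) on D(W)={2,3,5,6} D(Y)={3,4,6} D(Z)={2,3,4,5,6}: W {2,3,5,6}->{2,3}; Y {3,4,6}->{3,4}; Z {2,3,4,5,6}->{5,6}
Constraint 2 (U < Z) on D(U)={2,3,4,5,6} D(Z)={5,6}: U {2,3,4,5,6}->{2,3,4,5}
Constraint 3 (U != Z) on D(U)={2,3,4,5} D(Z)={5,6}: no change
Constraint 4 (Z != Y) on D(Z)={5,6} D(Y)={3,4}: no change
So after constraint 4: D(U) = {2,3,4,5}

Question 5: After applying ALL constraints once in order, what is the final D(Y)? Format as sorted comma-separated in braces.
Answer: {3,4}

Derivation:
Constraint 1 (W + Y = Z) on D(W)={2,3,5,6} D(Y)={3,4,6} D(Z)={2,3,4,5,6}: W {2,3,5,6}->{2,3}; Y {3,4,6}->{3,4}; Z {2,3,4,5,6}->{5,6}
Constraint 2 (U < Z) on D(U)={2,3,4,5,6} D(Z)={5,6}: U {2,3,4,5,6}->{2,3,4,5}
Constraint 3 (U != Z) on D(U)={2,3,4,5} D(Z)={5,6}: no change
Constraint 4 (Z != Y) on D(Z)={5,6} D(Y)={3,4}: no change
So after all 4 constraints: D(Y) = {3,4}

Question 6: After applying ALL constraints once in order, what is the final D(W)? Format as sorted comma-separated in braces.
Constraint 1 (W + Y = Z) on D(W)={2,3,5,6} D(Y)={3,4,6} D(Z)={2,3,4,5,6}: W {2,3,5,6}->{2,3}; Y {3,4,6}->{3,4}; Z {2,3,4,5,6}->{5,6}
Constraint 2 (U < Z) on D(U)={2,3,4,5,6} D(Z)={5,6}: U {2,3,4,5,6}->{2,3,4,5}
Constraint 3 (U != Z) on D(U)={2,3,4,5} D(Z)={5,6}: no change
Constraint 4 (Z != Y) on D(Z)={5,6} D(Y)={3,4}: no change
So after all 4 constraints: D(W) = {2,3}

Answer: {2,3}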